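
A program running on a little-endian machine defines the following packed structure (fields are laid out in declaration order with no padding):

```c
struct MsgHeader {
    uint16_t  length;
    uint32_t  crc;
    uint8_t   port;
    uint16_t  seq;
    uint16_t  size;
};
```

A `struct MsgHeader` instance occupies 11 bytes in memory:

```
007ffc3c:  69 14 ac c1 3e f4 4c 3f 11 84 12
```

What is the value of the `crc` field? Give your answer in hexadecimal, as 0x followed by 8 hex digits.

`crc` follows `length` (2 bytes), so it starts at byte offset 2 and occupies 4 bytes.
Bytes at offsets 2..5: AC C1 3E F4.
Little-endian: lowest address holds the least-significant byte.
Reassemble most-significant byte first: F4 3E C1 AC → 0xF43EC1AC.

0xF43EC1AC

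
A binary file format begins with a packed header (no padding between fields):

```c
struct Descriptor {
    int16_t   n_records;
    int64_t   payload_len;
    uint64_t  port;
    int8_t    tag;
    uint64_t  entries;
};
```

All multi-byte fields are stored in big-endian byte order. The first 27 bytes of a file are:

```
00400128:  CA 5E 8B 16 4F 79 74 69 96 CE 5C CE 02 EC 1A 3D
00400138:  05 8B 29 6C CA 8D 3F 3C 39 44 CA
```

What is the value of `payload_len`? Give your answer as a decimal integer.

`payload_len` follows `n_records` (2 bytes), so it starts at byte offset 2 and occupies 8 bytes.
Bytes at offsets 2..9: 8B 16 4F 79 74 69 96 CE.
Big-endian: lowest address holds the most-significant byte.
The bytes are already most-significant first: 0x8B164F79746996CE.
Top bit is set, so as a signed 64-bit value this is 0x8B164F79746996CE − 2^64 = -8424458669887220018.

-8424458669887220018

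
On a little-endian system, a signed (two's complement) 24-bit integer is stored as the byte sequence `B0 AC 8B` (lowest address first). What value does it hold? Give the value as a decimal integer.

-7623504

Little-endian: lowest address holds the least-significant byte.
Reassemble most-significant byte first: 8B AC B0 → 0x8BACB0.
Top bit is set, so as a signed 24-bit value this is 0x8BACB0 − 2^24 = -7623504.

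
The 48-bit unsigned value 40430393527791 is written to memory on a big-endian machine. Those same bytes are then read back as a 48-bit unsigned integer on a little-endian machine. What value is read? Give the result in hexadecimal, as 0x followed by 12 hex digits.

40430393527791 in 48-bit hexadecimal is 0x24C56F3E8DEF.
Stored big-endian, the bytes at ascending addresses are 24 C5 6F 3E 8D EF.
Read back as little-endian, the first byte is least significant, giving 0xEF8D3E6FC524.

0xEF8D3E6FC524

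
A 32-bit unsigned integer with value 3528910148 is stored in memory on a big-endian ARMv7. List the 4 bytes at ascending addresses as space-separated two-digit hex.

D2 56 E5 44

3528910148 in hexadecimal, padded to 32 bits, is 0xD256E544.
Split into bytes (most-significant first): D2 56 E5 44.
In big-endian order the high byte comes first in memory.
So the memory order matches the most-significant-first order: D2 56 E5 44.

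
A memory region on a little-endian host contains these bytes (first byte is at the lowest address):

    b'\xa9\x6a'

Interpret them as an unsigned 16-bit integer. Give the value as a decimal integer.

Little-endian: lowest address holds the least-significant byte.
Reassemble most-significant byte first: 6A A9 → 0x6AA9.
0x6AA9 = 27305.

27305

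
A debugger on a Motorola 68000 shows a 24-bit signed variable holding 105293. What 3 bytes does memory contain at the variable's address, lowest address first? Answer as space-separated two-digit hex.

105293 in hexadecimal, padded to 24 bits, is 0x019B4D.
Split into bytes (most-significant first): 01 9B 4D.
Big-endian: lowest address holds the most-significant byte.
So the memory order matches the most-significant-first order: 01 9B 4D.

01 9B 4D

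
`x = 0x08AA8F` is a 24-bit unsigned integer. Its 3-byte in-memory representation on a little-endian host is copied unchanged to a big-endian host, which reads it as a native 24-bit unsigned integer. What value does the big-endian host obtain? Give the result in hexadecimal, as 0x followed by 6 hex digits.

0x8FAA08

Stored little-endian, the bytes at ascending addresses are 8F AA 08.
Read back as big-endian, the last byte is least significant, giving 0x8FAA08.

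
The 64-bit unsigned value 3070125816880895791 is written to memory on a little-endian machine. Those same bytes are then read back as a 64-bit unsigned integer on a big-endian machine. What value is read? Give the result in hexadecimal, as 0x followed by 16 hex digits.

3070125816880895791 in 64-bit hexadecimal is 0x2A9B472A0AF1172F.
Stored little-endian, the bytes at ascending addresses are 2F 17 F1 0A 2A 47 9B 2A.
Read back as big-endian, the last byte is least significant, giving 0x2F17F10A2A479B2A.

0x2F17F10A2A479B2A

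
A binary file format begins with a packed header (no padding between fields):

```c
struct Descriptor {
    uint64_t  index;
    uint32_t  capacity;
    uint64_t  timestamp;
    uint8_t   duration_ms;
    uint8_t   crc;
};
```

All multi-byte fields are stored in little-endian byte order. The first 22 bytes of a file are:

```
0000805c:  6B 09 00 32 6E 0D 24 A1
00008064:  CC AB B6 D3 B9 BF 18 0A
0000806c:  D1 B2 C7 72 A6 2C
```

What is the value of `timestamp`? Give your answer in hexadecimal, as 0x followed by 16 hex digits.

0x72C7B2D10A18BFB9

`timestamp` follows `index` (8 B), `capacity` (4 B), so it starts at offset 8 + 4 = 12 and occupies 8 bytes.
Bytes at offsets 12..19: B9 BF 18 0A D1 B2 C7 72.
Little-endian stores the least-significant byte at the lowest address.
Reassemble most-significant byte first: 72 C7 B2 D1 0A 18 BF B9 → 0x72C7B2D10A18BFB9.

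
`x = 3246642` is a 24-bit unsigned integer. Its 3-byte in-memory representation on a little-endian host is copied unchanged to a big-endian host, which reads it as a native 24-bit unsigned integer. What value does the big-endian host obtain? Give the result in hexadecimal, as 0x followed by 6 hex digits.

0x328A31

3246642 in 24-bit hexadecimal is 0x318A32.
Stored little-endian, the bytes at ascending addresses are 32 8A 31.
Read back as big-endian, the last byte is least significant, giving 0x328A31.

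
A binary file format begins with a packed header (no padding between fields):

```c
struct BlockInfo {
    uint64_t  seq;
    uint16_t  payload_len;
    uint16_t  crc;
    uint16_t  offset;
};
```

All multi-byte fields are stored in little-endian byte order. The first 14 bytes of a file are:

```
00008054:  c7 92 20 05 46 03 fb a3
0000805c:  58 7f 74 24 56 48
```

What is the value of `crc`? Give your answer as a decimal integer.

9332

`crc` follows `seq` (8 B), `payload_len` (2 B), so it starts at offset 8 + 2 = 10 and occupies 2 bytes.
Bytes at offsets 10..11: 74 24.
Little-endian: lowest address holds the least-significant byte.
Reassemble most-significant byte first: 24 74 → 0x2474.
0x2474 = 9332.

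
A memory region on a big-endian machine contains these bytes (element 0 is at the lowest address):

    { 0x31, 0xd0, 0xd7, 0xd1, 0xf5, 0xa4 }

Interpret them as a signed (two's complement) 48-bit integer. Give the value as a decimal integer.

54773043819940

In big-endian order the high byte comes first in memory.
The bytes are already most-significant first: 0x31D0D7D1F5A4.
0x31D0D7D1F5A4 = 54773043819940.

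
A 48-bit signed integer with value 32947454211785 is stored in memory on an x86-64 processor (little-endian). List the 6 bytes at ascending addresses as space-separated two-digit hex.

C9 F6 4D 2D F7 1D

32947454211785 in hexadecimal, padded to 48 bits, is 0x1DF72D4DF6C9.
Split into bytes (most-significant first): 1D F7 2D 4D F6 C9.
Little-endian stores the least-significant byte at the lowest address.
So at ascending addresses the bytes are C9 F6 4D 2D F7 1D.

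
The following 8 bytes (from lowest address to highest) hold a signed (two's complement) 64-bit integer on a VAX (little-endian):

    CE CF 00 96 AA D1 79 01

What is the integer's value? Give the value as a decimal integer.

Little-endian stores the least-significant byte at the lowest address.
Reassemble most-significant byte first: 01 79 D1 AA 96 00 CF CE → 0x0179D1AA9600CFCE.
0x0179D1AA9600CFCE = 106346596811198414.

106346596811198414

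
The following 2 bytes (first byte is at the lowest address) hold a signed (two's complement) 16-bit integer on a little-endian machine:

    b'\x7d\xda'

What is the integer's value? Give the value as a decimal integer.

In little-endian order the low byte comes first in memory.
Reassemble most-significant byte first: DA 7D → 0xDA7D.
Top bit is set, so as a signed 16-bit value this is 0xDA7D − 2^16 = -9603.

-9603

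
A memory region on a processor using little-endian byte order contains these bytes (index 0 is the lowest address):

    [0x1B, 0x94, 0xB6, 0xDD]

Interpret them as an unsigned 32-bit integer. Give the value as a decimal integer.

3719730203

Little-endian stores the least-significant byte at the lowest address.
Reassemble most-significant byte first: DD B6 94 1B → 0xDDB6941B.
0xDDB6941B = 3719730203.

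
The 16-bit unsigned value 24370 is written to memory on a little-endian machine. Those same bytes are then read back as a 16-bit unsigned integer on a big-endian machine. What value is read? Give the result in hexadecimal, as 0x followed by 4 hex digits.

24370 in 16-bit hexadecimal is 0x5F32.
Stored little-endian, the bytes at ascending addresses are 32 5F.
Read back as big-endian, the last byte is least significant, giving 0x325F.

0x325F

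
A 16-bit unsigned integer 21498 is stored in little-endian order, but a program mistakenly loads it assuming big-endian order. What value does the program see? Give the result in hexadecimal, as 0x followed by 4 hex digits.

21498 in 16-bit hexadecimal is 0x53FA.
Stored little-endian, the bytes at ascending addresses are FA 53.
Read back as big-endian, the last byte is least significant, giving 0xFA53.

0xFA53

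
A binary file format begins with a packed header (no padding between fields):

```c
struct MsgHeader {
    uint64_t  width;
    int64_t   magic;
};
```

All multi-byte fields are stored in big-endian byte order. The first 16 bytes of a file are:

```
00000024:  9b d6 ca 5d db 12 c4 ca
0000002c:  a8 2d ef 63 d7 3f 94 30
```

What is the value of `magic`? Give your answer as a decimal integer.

-6328138689293609936

`magic` follows `width` (8 bytes), so it starts at byte offset 8 and occupies 8 bytes.
Bytes at offsets 8..15: A8 2D EF 63 D7 3F 94 30.
Big-endian: lowest address holds the most-significant byte.
The bytes are already most-significant first: 0xA82DEF63D73F9430.
Top bit is set, so as a signed 64-bit value this is 0xA82DEF63D73F9430 − 2^64 = -6328138689293609936.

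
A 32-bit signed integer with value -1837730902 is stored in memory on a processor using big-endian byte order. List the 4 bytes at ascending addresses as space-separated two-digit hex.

Two's complement of -1837730902 in 32 bits: 1837730902 = 0x6D898C56; invert → 0x927673A9; add 1 → 0x927673AA.
Split into bytes (most-significant first): 92 76 73 AA.
Big-endian: lowest address holds the most-significant byte.
So the memory order matches the most-significant-first order: 92 76 73 AA.

92 76 73 AA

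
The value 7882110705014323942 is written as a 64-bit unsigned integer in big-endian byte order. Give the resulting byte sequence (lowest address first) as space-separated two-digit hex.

7882110705014323942 in hexadecimal, padded to 64 bits, is 0x6D62E1ECCCAEBAE6.
Split into bytes (most-significant first): 6D 62 E1 EC CC AE BA E6.
Big-endian stores the most-significant byte at the lowest address.
So the memory order matches the most-significant-first order: 6D 62 E1 EC CC AE BA E6.

6D 62 E1 EC CC AE BA E6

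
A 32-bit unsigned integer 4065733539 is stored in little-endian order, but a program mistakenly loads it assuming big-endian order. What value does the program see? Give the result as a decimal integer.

4065733539 in 32-bit hexadecimal is 0xF2562BA3.
Stored little-endian, the bytes at ascending addresses are A3 2B 56 F2.
Read back as big-endian, the last byte is least significant, giving 0xA32B56F2.
0xA32B56F2 = 2737526514.

2737526514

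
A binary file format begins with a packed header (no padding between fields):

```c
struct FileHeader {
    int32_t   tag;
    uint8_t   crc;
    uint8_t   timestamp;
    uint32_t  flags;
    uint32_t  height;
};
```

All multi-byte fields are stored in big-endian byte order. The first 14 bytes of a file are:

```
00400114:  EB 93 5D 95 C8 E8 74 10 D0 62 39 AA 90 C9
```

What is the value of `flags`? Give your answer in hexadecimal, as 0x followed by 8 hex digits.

0x7410D062

`flags` follows `tag` (4 B), `crc` (1 B), `timestamp` (1 B), so it starts at offset 4 + 1 + 1 = 6 and occupies 4 bytes.
Bytes at offsets 6..9: 74 10 D0 62.
Big-endian: lowest address holds the most-significant byte.
The bytes are already most-significant first: 0x7410D062.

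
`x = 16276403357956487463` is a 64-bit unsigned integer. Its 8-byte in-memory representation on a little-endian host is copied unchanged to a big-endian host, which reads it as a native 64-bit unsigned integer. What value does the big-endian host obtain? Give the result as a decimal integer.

16276403357956487463 in 64-bit hexadecimal is 0xE1E1669E33F8B927.
Stored little-endian, the bytes at ascending addresses are 27 B9 F8 33 9E 66 E1 E1.
Read back as big-endian, the last byte is least significant, giving 0x27B9F8339E66E1E1.
0x27B9F8339E66E1E1 = 2862591938755224033.

2862591938755224033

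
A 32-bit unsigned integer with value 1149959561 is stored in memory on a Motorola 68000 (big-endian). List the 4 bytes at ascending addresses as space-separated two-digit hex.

1149959561 in hexadecimal, padded to 32 bits, is 0x448AFD89.
Split into bytes (most-significant first): 44 8A FD 89.
Big-endian: lowest address holds the most-significant byte.
So the memory order matches the most-significant-first order: 44 8A FD 89.

44 8A FD 89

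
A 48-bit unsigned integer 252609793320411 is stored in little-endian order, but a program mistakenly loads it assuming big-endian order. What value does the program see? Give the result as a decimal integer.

252609793320411 in 48-bit hexadecimal is 0xE5BF4CFF65DB.
Stored little-endian, the bytes at ascending addresses are DB 65 FF 4C BF E5.
Read back as big-endian, the last byte is least significant, giving 0xDB65FF4CBFE5.
0xDB65FF4CBFE5 = 241231121399781.

241231121399781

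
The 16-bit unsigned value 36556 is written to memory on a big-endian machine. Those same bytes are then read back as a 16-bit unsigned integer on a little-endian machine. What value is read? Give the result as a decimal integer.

52366

36556 in 16-bit hexadecimal is 0x8ECC.
Stored big-endian, the bytes at ascending addresses are 8E CC.
Read back as little-endian, the first byte is least significant, giving 0xCC8E.
0xCC8E = 52366.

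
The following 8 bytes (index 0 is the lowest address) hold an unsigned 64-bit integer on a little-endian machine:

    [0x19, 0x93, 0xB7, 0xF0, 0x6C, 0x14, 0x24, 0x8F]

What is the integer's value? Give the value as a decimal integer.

Little-endian stores the least-significant byte at the lowest address.
Reassemble most-significant byte first: 8F 24 14 6C F0 B7 93 19 → 0x8F24146CF0B79319.
0x8F24146CF0B79319 = 10314391504712864537.

10314391504712864537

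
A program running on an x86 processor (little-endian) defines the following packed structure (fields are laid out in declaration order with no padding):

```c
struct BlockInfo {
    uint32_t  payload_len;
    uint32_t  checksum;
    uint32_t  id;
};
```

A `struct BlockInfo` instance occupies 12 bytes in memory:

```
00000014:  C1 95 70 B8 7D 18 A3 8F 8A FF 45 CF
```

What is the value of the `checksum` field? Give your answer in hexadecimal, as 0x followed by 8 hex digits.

0x8FA3187D

`checksum` follows `payload_len` (4 bytes), so it starts at byte offset 4 and occupies 4 bytes.
Bytes at offsets 4..7: 7D 18 A3 8F.
In little-endian order the low byte comes first in memory.
Reassemble most-significant byte first: 8F A3 18 7D → 0x8FA3187D.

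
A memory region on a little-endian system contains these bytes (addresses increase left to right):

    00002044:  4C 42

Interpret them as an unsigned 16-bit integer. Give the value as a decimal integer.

Little-endian stores the least-significant byte at the lowest address.
Reassemble most-significant byte first: 42 4C → 0x424C.
0x424C = 16972.

16972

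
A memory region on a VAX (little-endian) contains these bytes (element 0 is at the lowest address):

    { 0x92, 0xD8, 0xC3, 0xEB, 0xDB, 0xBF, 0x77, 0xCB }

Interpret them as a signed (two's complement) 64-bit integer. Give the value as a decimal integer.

Little-endian stores the least-significant byte at the lowest address.
Reassemble most-significant byte first: CB 77 BF DB EB C3 D8 92 → 0xCB77BFDBEBC3D892.
Top bit is set, so as a signed 64-bit value this is 0xCB77BFDBEBC3D892 − 2^64 = -3785346010507388782.

-3785346010507388782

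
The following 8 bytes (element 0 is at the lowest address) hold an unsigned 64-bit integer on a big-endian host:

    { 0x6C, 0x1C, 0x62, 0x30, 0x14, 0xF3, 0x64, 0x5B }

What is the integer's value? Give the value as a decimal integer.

7790209414093562971

Big-endian stores the most-significant byte at the lowest address.
The bytes are already most-significant first: 0x6C1C623014F3645B.
0x6C1C623014F3645B = 7790209414093562971.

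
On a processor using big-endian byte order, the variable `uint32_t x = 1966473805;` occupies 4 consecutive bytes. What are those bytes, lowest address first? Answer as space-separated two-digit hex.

1966473805 in hexadecimal, padded to 32 bits, is 0x7536024D.
Split into bytes (most-significant first): 75 36 02 4D.
Big-endian stores the most-significant byte at the lowest address.
So the memory order matches the most-significant-first order: 75 36 02 4D.

75 36 02 4D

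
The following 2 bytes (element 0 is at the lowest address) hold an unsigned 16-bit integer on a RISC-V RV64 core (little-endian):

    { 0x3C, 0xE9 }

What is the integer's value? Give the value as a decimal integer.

In little-endian order the low byte comes first in memory.
Reassemble most-significant byte first: E9 3C → 0xE93C.
0xE93C = 59708.

59708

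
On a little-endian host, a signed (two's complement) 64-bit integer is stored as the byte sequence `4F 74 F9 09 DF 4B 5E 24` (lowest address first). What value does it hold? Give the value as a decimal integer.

Little-endian stores the least-significant byte at the lowest address.
Reassemble most-significant byte first: 24 5E 4B DF 09 F9 74 4F → 0x245E4BDF09F9744F.
0x245E4BDF09F9744F = 2620615454493340751.

2620615454493340751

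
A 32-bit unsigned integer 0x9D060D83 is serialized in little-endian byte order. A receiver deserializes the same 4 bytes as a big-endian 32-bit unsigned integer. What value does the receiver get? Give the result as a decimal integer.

2198668957

Stored little-endian, the bytes at ascending addresses are 83 0D 06 9D.
Read back as big-endian, the last byte is least significant, giving 0x830D069D.
0x830D069D = 2198668957.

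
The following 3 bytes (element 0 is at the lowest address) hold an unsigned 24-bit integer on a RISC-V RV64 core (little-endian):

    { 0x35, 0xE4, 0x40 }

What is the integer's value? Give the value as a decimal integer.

4252725

Little-endian stores the least-significant byte at the lowest address.
Reassemble most-significant byte first: 40 E4 35 → 0x40E435.
0x40E435 = 4252725.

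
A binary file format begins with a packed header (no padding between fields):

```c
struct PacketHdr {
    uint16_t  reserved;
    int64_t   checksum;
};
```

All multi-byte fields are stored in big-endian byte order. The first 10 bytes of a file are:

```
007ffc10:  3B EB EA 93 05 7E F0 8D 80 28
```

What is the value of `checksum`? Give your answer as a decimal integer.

-1543884204498124760

`checksum` follows `reserved` (2 bytes), so it starts at byte offset 2 and occupies 8 bytes.
Bytes at offsets 2..9: EA 93 05 7E F0 8D 80 28.
In big-endian order the high byte comes first in memory.
The bytes are already most-significant first: 0xEA93057EF08D8028.
Top bit is set, so as a signed 64-bit value this is 0xEA93057EF08D8028 − 2^64 = -1543884204498124760.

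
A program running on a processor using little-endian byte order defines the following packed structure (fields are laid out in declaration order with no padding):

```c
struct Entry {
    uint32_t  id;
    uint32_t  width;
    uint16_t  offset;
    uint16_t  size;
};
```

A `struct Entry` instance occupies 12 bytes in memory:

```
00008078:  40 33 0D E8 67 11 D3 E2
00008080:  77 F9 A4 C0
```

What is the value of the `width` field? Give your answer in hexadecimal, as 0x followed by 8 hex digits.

0xE2D31167

`width` follows `id` (4 bytes), so it starts at byte offset 4 and occupies 4 bytes.
Bytes at offsets 4..7: 67 11 D3 E2.
Little-endian: lowest address holds the least-significant byte.
Reassemble most-significant byte first: E2 D3 11 67 → 0xE2D31167.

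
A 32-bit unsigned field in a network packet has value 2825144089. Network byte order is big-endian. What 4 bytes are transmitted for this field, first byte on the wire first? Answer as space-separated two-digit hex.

A8 64 47 19

2825144089 in hexadecimal, padded to 32 bits, is 0xA8644719.
Split into bytes (most-significant first): A8 64 47 19.
In big-endian order the high byte comes first in memory.
So the memory order matches the most-significant-first order: A8 64 47 19.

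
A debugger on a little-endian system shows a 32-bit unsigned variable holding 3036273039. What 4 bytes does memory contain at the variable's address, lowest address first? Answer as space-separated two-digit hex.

3036273039 in hexadecimal, padded to 32 bits, is 0xB4F9D98F.
Split into bytes (most-significant first): B4 F9 D9 8F.
In little-endian order the low byte comes first in memory.
So at ascending addresses the bytes are 8F D9 F9 B4.

8F D9 F9 B4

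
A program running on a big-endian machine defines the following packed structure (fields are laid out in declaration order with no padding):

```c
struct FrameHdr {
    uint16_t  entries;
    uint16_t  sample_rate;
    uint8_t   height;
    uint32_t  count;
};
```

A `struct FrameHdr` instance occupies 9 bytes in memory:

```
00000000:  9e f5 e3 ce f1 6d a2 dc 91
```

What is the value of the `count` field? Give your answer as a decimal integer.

`count` follows `entries` (2 B), `sample_rate` (2 B), `height` (1 B), so it starts at offset 2 + 2 + 1 = 5 and occupies 4 bytes.
Bytes at offsets 5..8: 6D A2 DC 91.
Big-endian: lowest address holds the most-significant byte.
The bytes are already most-significant first: 0x6DA2DC91.
0x6DA2DC91 = 1839389841.

1839389841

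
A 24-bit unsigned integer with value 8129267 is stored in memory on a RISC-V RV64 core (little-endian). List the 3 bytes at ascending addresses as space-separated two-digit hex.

F3 0A 7C

8129267 in hexadecimal, padded to 24 bits, is 0x7C0AF3.
Split into bytes (most-significant first): 7C 0A F3.
Little-endian: lowest address holds the least-significant byte.
So at ascending addresses the bytes are F3 0A 7C.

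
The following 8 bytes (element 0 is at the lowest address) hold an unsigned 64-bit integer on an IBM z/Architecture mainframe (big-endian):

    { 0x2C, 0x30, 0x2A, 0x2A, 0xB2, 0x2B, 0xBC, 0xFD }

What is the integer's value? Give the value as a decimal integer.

Big-endian stores the most-significant byte at the lowest address.
The bytes are already most-significant first: 0x2C302A2AB22BBCFD.
0x2C302A2AB22BBCFD = 3184091299417144573.

3184091299417144573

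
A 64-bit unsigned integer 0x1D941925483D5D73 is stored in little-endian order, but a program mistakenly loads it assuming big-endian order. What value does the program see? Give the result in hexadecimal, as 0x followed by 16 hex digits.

0x735D3D482519941D

Stored little-endian, the bytes at ascending addresses are 73 5D 3D 48 25 19 94 1D.
Read back as big-endian, the last byte is least significant, giving 0x735D3D482519941D.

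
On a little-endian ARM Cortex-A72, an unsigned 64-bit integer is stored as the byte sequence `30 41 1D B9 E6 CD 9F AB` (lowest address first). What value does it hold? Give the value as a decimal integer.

12366829492614545712

Little-endian: lowest address holds the least-significant byte.
Reassemble most-significant byte first: AB 9F CD E6 B9 1D 41 30 → 0xAB9FCDE6B91D4130.
0xAB9FCDE6B91D4130 = 12366829492614545712.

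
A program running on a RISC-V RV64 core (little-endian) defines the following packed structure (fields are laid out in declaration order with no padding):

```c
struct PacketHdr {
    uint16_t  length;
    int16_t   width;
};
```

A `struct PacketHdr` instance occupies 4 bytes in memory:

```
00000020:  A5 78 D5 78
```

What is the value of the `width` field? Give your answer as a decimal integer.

`width` follows `length` (2 bytes), so it starts at byte offset 2 and occupies 2 bytes.
Bytes at offsets 2..3: D5 78.
Little-endian: lowest address holds the least-significant byte.
Reassemble most-significant byte first: 78 D5 → 0x78D5.
0x78D5 = 30933.

30933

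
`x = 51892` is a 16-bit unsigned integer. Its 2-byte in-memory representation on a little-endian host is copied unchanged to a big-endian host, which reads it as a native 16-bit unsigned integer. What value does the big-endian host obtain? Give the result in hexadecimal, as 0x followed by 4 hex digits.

0xB4CA

51892 in 16-bit hexadecimal is 0xCAB4.
Stored little-endian, the bytes at ascending addresses are B4 CA.
Read back as big-endian, the last byte is least significant, giving 0xB4CA.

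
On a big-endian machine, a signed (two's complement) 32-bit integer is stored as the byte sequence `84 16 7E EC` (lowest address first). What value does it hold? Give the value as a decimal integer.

Big-endian stores the most-significant byte at the lowest address.
The bytes are already most-significant first: 0x84167EEC.
Top bit is set, so as a signed 32-bit value this is 0x84167EEC − 2^32 = -2078900500.

-2078900500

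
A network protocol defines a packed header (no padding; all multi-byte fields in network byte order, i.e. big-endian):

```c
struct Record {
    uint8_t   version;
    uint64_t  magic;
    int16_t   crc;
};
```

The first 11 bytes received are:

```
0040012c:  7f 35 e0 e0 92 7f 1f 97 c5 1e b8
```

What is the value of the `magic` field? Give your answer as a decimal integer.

`magic` follows `version` (1 byte), so it starts at byte offset 1 and occupies 8 bytes.
Bytes at offsets 1..8: 35 E0 E0 92 7F 1F 97 C5.
Big-endian stores the most-significant byte at the lowest address.
The bytes are already most-significant first: 0x35E0E0927F1F97C5.
0x35E0E0927F1F97C5 = 3882349798595991493.

3882349798595991493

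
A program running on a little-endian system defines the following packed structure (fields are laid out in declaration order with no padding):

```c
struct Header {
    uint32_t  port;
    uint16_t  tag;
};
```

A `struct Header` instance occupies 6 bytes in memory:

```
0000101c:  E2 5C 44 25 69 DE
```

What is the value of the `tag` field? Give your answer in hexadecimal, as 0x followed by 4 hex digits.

`tag` follows `port` (4 bytes), so it starts at byte offset 4 and occupies 2 bytes.
Bytes at offsets 4..5: 69 DE.
Little-endian: lowest address holds the least-significant byte.
Reassemble most-significant byte first: DE 69 → 0xDE69.

0xDE69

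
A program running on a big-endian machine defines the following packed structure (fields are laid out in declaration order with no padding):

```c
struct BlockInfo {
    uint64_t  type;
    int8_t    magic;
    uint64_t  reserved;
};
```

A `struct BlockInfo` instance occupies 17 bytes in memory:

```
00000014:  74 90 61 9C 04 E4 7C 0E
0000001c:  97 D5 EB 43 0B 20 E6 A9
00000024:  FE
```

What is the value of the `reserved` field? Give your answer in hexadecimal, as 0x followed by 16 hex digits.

0xD5EB430B20E6A9FE

`reserved` follows `type` (8 B), `magic` (1 B), so it starts at offset 8 + 1 = 9 and occupies 8 bytes.
Bytes at offsets 9..16: D5 EB 43 0B 20 E6 A9 FE.
Big-endian: lowest address holds the most-significant byte.
The bytes are already most-significant first: 0xD5EB430B20E6A9FE.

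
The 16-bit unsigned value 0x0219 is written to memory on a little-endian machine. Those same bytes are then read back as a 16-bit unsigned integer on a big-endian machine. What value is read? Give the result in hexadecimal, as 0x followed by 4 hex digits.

Stored little-endian, the bytes at ascending addresses are 19 02.
Read back as big-endian, the last byte is least significant, giving 0x1902.

0x1902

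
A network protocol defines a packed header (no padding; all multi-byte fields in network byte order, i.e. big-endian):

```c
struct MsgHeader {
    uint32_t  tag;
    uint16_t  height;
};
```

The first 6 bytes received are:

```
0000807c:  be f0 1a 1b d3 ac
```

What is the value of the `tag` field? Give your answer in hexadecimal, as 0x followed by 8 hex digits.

0xBEF01A1B

`tag` is the first field, at byte offset 0, occupying 4 bytes.
Bytes at offsets 0..3: BE F0 1A 1B.
Big-endian: lowest address holds the most-significant byte.
The bytes are already most-significant first: 0xBEF01A1B.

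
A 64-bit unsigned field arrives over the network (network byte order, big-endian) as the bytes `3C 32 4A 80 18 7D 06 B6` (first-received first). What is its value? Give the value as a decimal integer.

Big-endian stores the most-significant byte at the lowest address.
The bytes are already most-significant first: 0x3C324A80187D06B6.
0x3C324A80187D06B6 = 4337611305138325174.

4337611305138325174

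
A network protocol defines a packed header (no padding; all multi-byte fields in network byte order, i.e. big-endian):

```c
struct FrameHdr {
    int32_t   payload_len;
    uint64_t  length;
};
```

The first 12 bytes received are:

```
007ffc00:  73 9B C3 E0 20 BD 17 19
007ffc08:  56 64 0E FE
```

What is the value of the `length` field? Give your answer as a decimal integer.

`length` follows `payload_len` (4 bytes), so it starts at byte offset 4 and occupies 8 bytes.
Bytes at offsets 4..11: 20 BD 17 19 56 64 0E FE.
Big-endian: lowest address holds the most-significant byte.
The bytes are already most-significant first: 0x20BD171956640EFE.
0x20BD171956640EFE = 2359067177403027198.

2359067177403027198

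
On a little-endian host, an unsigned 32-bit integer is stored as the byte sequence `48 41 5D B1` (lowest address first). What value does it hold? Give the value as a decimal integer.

Little-endian: lowest address holds the least-significant byte.
Reassemble most-significant byte first: B1 5D 41 48 → 0xB15D4148.
0xB15D4148 = 2975678792.

2975678792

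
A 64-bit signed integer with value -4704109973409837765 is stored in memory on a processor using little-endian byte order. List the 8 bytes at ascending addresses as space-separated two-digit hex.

3B CD 88 12 E7 A4 B7 BE

Two's complement of -4704109973409837765 in 64 bits: 4704109973409837765 = 0x41485B18ED7732C5; invert → 0xBEB7A4E71288CD3A; add 1 → 0xBEB7A4E71288CD3B.
Split into bytes (most-significant first): BE B7 A4 E7 12 88 CD 3B.
Little-endian: lowest address holds the least-significant byte.
So at ascending addresses the bytes are 3B CD 88 12 E7 A4 B7 BE.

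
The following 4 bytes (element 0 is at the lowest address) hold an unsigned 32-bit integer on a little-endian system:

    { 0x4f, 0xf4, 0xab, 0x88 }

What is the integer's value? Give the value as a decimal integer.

In little-endian order the low byte comes first in memory.
Reassemble most-significant byte first: 88 AB F4 4F → 0x88ABF44F.
0x88ABF44F = 2292970575.

2292970575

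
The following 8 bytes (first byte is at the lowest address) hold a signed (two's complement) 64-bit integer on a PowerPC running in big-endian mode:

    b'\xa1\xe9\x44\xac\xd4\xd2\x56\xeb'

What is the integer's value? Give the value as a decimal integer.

-6779812254933952789

Big-endian stores the most-significant byte at the lowest address.
The bytes are already most-significant first: 0xA1E944ACD4D256EB.
Top bit is set, so as a signed 64-bit value this is 0xA1E944ACD4D256EB − 2^64 = -6779812254933952789.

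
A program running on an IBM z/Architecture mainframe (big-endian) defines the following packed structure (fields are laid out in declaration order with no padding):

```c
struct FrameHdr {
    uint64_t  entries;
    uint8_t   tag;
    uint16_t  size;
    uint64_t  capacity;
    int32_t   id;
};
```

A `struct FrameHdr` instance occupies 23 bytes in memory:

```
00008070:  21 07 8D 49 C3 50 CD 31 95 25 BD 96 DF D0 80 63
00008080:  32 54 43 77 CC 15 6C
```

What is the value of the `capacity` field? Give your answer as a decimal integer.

10871637275334300739

`capacity` follows `entries` (8 B), `tag` (1 B), `size` (2 B), so it starts at offset 8 + 1 + 2 = 11 and occupies 8 bytes.
Bytes at offsets 11..18: 96 DF D0 80 63 32 54 43.
In big-endian order the high byte comes first in memory.
The bytes are already most-significant first: 0x96DFD08063325443.
0x96DFD08063325443 = 10871637275334300739.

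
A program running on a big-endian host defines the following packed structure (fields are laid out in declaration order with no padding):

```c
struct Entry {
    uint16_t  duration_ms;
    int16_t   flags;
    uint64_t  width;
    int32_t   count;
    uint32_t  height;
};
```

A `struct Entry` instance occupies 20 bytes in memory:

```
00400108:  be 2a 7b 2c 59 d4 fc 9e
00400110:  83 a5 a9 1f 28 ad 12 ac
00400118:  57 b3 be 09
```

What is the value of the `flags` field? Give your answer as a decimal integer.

`flags` follows `duration_ms` (2 bytes), so it starts at byte offset 2 and occupies 2 bytes.
Bytes at offsets 2..3: 7B 2C.
Big-endian stores the most-significant byte at the lowest address.
The bytes are already most-significant first: 0x7B2C.
0x7B2C = 31532.

31532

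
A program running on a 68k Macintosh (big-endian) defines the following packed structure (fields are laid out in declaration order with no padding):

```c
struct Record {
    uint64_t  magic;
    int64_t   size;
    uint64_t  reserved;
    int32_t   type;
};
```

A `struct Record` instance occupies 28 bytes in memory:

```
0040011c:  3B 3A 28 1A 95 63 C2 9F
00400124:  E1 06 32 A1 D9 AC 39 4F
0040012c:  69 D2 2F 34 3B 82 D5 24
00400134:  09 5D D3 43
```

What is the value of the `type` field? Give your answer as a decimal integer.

157143875

`type` follows `magic` (8 B), `size` (8 B), `reserved` (8 B), so it starts at offset 8 + 8 + 8 = 24 and occupies 4 bytes.
Bytes at offsets 24..27: 09 5D D3 43.
Big-endian: lowest address holds the most-significant byte.
The bytes are already most-significant first: 0x095DD343.
0x095DD343 = 157143875.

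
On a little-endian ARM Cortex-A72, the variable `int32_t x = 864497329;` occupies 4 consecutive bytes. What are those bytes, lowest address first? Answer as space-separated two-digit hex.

B1 2E 87 33

864497329 in hexadecimal, padded to 32 bits, is 0x33872EB1.
Split into bytes (most-significant first): 33 87 2E B1.
Little-endian: lowest address holds the least-significant byte.
So at ascending addresses the bytes are B1 2E 87 33.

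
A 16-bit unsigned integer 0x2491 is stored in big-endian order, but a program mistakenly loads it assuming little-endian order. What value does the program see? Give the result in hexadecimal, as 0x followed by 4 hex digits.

Stored big-endian, the bytes at ascending addresses are 24 91.
Read back as little-endian, the first byte is least significant, giving 0x9124.

0x9124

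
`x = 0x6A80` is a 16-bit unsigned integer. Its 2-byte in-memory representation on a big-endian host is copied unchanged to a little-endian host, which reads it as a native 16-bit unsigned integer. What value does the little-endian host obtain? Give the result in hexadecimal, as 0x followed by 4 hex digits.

Stored big-endian, the bytes at ascending addresses are 6A 80.
Read back as little-endian, the first byte is least significant, giving 0x806A.

0x806A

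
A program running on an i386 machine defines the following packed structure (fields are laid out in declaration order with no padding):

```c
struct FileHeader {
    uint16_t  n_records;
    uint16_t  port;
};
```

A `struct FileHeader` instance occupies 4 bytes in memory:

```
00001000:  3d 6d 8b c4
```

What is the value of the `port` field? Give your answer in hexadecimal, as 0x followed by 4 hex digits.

0xC48B

`port` follows `n_records` (2 bytes), so it starts at byte offset 2 and occupies 2 bytes.
Bytes at offsets 2..3: 8B C4.
In little-endian order the low byte comes first in memory.
Reassemble most-significant byte first: C4 8B → 0xC48B.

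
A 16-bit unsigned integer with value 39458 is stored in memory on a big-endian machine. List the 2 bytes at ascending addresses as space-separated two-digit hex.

39458 in hexadecimal, padded to 16 bits, is 0x9A22.
Split into bytes (most-significant first): 9A 22.
Big-endian: lowest address holds the most-significant byte.
So the memory order matches the most-significant-first order: 9A 22.

9A 22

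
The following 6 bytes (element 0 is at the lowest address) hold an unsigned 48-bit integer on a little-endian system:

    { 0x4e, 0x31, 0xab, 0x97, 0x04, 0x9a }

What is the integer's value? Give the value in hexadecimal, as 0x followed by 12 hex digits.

In little-endian order the low byte comes first in memory.
Reassemble most-significant byte first: 9A 04 97 AB 31 4E → 0x9A0497AB314E.

0x9A0497AB314E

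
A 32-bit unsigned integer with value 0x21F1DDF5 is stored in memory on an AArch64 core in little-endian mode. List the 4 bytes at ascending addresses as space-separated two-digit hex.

Split into bytes (most-significant first): 21 F1 DD F5.
Little-endian: lowest address holds the least-significant byte.
So at ascending addresses the bytes are F5 DD F1 21.

F5 DD F1 21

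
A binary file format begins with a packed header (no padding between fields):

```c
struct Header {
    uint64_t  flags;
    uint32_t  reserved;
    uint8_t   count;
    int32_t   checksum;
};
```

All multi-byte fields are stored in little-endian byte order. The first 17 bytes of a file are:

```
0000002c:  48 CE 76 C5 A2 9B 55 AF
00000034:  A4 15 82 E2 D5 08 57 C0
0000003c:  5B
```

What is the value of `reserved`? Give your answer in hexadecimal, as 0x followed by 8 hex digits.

`reserved` follows `flags` (8 bytes), so it starts at byte offset 8 and occupies 4 bytes.
Bytes at offsets 8..11: A4 15 82 E2.
Little-endian: lowest address holds the least-significant byte.
Reassemble most-significant byte first: E2 82 15 A4 → 0xE28215A4.

0xE28215A4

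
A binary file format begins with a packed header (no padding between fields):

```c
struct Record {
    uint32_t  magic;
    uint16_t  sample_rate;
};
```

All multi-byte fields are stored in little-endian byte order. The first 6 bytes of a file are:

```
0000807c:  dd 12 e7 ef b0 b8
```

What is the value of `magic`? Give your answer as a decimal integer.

`magic` is the first field, at byte offset 0, occupying 4 bytes.
Bytes at offsets 0..3: DD 12 E7 EF.
Little-endian stores the least-significant byte at the lowest address.
Reassemble most-significant byte first: EF E7 12 DD → 0xEFE712DD.
0xEFE712DD = 4024898269.

4024898269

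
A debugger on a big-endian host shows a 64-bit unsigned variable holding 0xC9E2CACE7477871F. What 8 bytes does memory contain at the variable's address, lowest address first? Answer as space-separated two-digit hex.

Split into bytes (most-significant first): C9 E2 CA CE 74 77 87 1F.
Big-endian: lowest address holds the most-significant byte.
So the memory order matches the most-significant-first order: C9 E2 CA CE 74 77 87 1F.

C9 E2 CA CE 74 77 87 1F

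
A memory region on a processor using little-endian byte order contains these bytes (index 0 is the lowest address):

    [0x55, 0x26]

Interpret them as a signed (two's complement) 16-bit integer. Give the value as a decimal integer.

9813

In little-endian order the low byte comes first in memory.
Reassemble most-significant byte first: 26 55 → 0x2655.
0x2655 = 9813.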